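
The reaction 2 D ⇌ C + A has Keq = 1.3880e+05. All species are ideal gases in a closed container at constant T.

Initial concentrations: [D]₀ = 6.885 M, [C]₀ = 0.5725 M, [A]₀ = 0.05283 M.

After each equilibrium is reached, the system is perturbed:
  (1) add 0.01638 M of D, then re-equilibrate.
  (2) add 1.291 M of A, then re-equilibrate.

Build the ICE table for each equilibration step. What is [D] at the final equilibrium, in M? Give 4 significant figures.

[D]_eq = 0.01177 M

Q₀ = 6.3804e-04 vs Keq = 1.3880e+05 ⇒ Q<K, forward
Step 1:
                    D           C           A
  init          6.885      0.5725     0.05283
  Δ            -6.875       3.437       3.437
  eq          0.01004        4.01        3.49
  solve Keq expr → x = 3.437; check Q = 1.3880e+05
Then add 0.01638 M of D.
Step 2:
                    D           C           A
  init        0.02642        4.01        3.49
  Δ          -0.01636    0.008179    0.008179
  eq          0.01006       4.018       3.498
  solve Keq expr → x = 0.008179; check Q = 1.3880e+05
Then add 1.291 M of A.
Step 3:
                    D           C           A
  init        0.01006       4.018       4.789
  Δ          0.001709 -8.5452e-04 -8.5452e-04
  eq          0.01177       4.017       4.789
  solve Keq expr → x = -8.5452e-04; check Q = 1.3880e+05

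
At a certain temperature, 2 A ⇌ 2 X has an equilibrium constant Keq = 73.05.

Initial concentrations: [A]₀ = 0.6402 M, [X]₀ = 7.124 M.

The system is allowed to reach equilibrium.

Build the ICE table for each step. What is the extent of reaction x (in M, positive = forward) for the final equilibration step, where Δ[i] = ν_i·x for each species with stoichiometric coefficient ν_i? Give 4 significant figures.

Q₀ = 123.8 vs Keq = 73.05 ⇒ Q>K, reverse
Step 1:
                    A           X
  Initial      0.6402       7.124
  Change       0.1731     -0.1731
  Equil        0.8133       6.951
  solve Keq expr → x = -0.08653; check Q = 73.05

x = -0.08653 M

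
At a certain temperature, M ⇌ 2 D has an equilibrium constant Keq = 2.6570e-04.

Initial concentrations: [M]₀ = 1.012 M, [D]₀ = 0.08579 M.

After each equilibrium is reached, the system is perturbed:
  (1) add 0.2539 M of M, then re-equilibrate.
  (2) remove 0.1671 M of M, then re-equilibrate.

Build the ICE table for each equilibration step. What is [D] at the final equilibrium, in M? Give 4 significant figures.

Q₀ = 0.007273 vs Keq = 2.6570e-04 ⇒ Q>K, reverse
Step 1:
                    M           D
  init          1.012     0.08579
  Δ           0.03456    -0.06911
  eq            1.047     0.01668
  solve Keq expr → x = -0.03456; check Q = 2.6570e-04
Then add 0.2539 M of M.
Step 2:
                    M           D
  init            1.3     0.01668
  Δ       -9.5311e-04    0.001906
  eq              1.3     0.01858
  solve Keq expr → x = 9.5311e-04; check Q = 2.6570e-04
Then remove 0.1671 M of M.
Step 3:
                    M           D
  init          1.132     0.01858
  Δ        6.1553e-04   -0.001231
  eq            1.133     0.01735
  solve Keq expr → x = -6.1553e-04; check Q = 2.6570e-04

[D]_eq = 0.01735 M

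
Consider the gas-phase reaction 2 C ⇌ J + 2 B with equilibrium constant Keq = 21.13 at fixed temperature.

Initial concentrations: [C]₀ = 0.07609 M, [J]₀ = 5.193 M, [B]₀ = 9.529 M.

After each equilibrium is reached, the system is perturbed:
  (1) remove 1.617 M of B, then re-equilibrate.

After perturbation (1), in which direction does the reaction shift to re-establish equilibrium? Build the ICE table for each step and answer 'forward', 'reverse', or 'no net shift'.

Q₀ = 8.1444e+04 vs Keq = 21.13 ⇒ Q>K, reverse
Step 1:
                  C         J         B
  Initial   0.07609     5.193     9.529
  Change      2.784    -1.392    -2.784
  Equil       2.861     3.801     6.745
  solve Keq expr → x = -1.392; check Q = 21.13
Then remove 1.617 M of B.
Step 2:
                  C         J         B
  Initial     2.861     3.801     5.128
  Change    -0.4348    0.2174    0.4348
  Equil       2.426     4.018     5.562
  solve Keq expr → x = 0.2174; check Q = 21.13

Direction: forward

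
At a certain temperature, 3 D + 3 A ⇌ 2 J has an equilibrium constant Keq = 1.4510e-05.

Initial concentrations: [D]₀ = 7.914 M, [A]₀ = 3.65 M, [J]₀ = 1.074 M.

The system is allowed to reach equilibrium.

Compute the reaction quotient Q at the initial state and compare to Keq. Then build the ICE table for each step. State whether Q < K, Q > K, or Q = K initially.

Q₀ = 4.7857e-05 vs Keq = 1.4510e-05 ⇒ Q>K, reverse
Step 1:
                   D          A          J
  init         7.914       3.65      1.074
  Δ           0.4584     0.4584    -0.3056
  eq           8.372      4.108     0.7684
  solve Keq expr → x = -0.1528; check Q = 1.4510e-05

Q₀ = 4.7857e-05; Q > K (proceeds reverse)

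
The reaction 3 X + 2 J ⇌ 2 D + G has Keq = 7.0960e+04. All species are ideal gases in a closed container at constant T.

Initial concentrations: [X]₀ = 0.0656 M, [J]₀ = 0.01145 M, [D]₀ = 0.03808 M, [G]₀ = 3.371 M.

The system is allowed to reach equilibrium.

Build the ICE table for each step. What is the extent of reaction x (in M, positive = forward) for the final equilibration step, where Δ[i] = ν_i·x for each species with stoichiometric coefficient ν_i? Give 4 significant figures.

Q₀ = 1.3208e+05 vs Keq = 7.0960e+04 ⇒ Q>K, reverse
Step 1:
                    X           J           D           G
  I            0.0656     0.01145     0.03808       3.371
  C          0.003318    0.002212   -0.002212   -0.001106
  E           0.06892     0.01366     0.03587        3.37
  solve Keq expr → x = -0.001106; check Q = 7.0960e+04

x = -0.001106 M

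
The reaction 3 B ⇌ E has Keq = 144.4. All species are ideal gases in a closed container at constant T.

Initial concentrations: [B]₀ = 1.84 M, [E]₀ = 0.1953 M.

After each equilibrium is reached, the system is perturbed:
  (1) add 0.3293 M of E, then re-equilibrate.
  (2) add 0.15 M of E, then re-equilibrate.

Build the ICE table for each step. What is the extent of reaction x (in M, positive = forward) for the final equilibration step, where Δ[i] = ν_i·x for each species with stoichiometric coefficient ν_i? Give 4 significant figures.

Q₀ = 0.03135 vs Keq = 144.4 ⇒ Q<K, forward
Step 1:
                  B         E
  I            1.84    0.1953
  C          -1.667    0.5556
  E          0.1732    0.7509
  solve Keq expr → x = 0.5556; check Q = 144.4
Then add 0.3293 M of E.
Step 2:
                  B         E
  I          0.1732      1.08
  C         0.02188 -0.007295
  E          0.1951     1.073
  solve Keq expr → x = -0.007295; check Q = 144.4
Then add 0.15 M of E.
Step 3:
                  B         E
  I          0.1951     1.223
  C        0.008542 -0.002847
  E          0.2037      1.22
  solve Keq expr → x = -0.002847; check Q = 144.4

x = -0.002847 M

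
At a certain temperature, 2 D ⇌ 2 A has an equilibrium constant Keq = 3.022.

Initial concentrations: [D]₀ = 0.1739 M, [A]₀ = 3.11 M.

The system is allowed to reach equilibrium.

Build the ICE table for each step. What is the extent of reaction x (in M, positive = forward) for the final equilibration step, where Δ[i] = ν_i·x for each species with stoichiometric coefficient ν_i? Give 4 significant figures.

Q₀ = 319.8 vs Keq = 3.022 ⇒ Q>K, reverse
Step 1:
                    D           A
  Initial      0.1739        3.11
  Change        1.025      -1.025
  Equil         1.199       2.085
  solve Keq expr → x = -0.5127; check Q = 3.022

x = -0.5127 M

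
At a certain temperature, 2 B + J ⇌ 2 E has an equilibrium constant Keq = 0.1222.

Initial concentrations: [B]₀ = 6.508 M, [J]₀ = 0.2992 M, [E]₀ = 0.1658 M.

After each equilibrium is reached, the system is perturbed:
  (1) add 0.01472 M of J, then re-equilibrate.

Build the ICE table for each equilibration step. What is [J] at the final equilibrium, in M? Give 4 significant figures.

[J]_eq = 0.08621 M

Q₀ = 0.002169 vs Keq = 0.1222 ⇒ Q<K, forward
Step 1:
                   B          J          E
  I            6.508     0.2992     0.1658
  C           -0.437    -0.2185      0.437
  E            6.071    0.08069     0.6028
  solve Keq expr → x = 0.2185; check Q = 0.1222
Then add 0.01472 M of J.
Step 2:
                   B          J          E
  I            6.071    0.09541     0.6028
  C          -0.0184  -0.009198     0.0184
  E            6.053    0.08621     0.6212
  solve Keq expr → x = 0.009198; check Q = 0.1222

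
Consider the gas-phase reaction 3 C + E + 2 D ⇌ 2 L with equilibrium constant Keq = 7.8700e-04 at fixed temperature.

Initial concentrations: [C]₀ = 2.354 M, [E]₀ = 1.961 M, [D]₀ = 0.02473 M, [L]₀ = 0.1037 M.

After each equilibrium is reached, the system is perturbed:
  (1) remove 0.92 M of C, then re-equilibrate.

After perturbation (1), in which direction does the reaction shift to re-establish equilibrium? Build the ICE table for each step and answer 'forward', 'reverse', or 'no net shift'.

Q₀ = 0.6874 vs Keq = 7.8700e-04 ⇒ Q>K, reverse
Step 1:
                   C          E          D          L
  init         2.354      1.961    0.02473     0.1037
  Δ           0.1296    0.04321    0.08642   -0.08642
  eq           2.484      2.004     0.1112    0.01728
  solve Keq expr → x = -0.04321; check Q = 7.8700e-04
Then remove 0.92 M of C.
Step 2:
                   C          E          D          L
  init         1.564      2.004     0.1112    0.01728
  Δ          0.01188   0.003959   0.007918  -0.007918
  eq           1.576      2.008     0.1191   0.009361
  solve Keq expr → x = -0.003959; check Q = 7.8700e-04

Direction: reverse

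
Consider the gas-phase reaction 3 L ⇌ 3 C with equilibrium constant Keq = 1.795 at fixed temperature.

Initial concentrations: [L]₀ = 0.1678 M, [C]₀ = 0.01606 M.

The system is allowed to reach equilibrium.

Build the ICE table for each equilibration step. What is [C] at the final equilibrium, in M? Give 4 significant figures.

Q₀ = 8.7672e-04 vs Keq = 1.795 ⇒ Q<K, forward
Step 1:
                   L          C
  init        0.1678    0.01606
  Δ          -0.0848     0.0848
  eq           0.083     0.1009
  solve Keq expr → x = 0.02827; check Q = 1.795

[C]_eq = 0.1009 M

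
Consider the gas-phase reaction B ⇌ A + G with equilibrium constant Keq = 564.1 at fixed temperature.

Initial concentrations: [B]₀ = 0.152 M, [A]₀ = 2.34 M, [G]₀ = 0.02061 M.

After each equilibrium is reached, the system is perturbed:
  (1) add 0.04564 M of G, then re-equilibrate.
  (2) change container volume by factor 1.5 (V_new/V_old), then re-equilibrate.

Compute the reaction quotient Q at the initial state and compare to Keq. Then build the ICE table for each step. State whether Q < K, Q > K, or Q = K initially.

Q₀ = 0.3173 vs Keq = 564.1 ⇒ Q<K, forward
Step 1:
                    B           A           G
  init          0.152        2.34     0.02061
  Δ           -0.1512      0.1512      0.1512
  eq       7.5895e-04       2.491      0.1719
  solve Keq expr → x = 0.1512; check Q = 564.1
Then add 0.04564 M of G.
Step 2:
                    B           A           G
  init     7.5895e-04       2.491      0.2175
  Δ        2.0060e-04 -2.0060e-04 -2.0060e-04
  eq       9.5954e-04       2.491      0.2173
  solve Keq expr → x = -2.0060e-04; check Q = 564.1
Then change container volume by factor 1.5 (V_new/V_old).
Step 3:
                    B           A           G
  init     6.3970e-04       1.661      0.1449
  Δ       -2.1255e-04  2.1255e-04  2.1255e-04
  eq       4.2714e-04       1.661      0.1451
  solve Keq expr → x = 2.1255e-04; check Q = 564.1

Q₀ = 0.3173; Q < K (proceeds forward)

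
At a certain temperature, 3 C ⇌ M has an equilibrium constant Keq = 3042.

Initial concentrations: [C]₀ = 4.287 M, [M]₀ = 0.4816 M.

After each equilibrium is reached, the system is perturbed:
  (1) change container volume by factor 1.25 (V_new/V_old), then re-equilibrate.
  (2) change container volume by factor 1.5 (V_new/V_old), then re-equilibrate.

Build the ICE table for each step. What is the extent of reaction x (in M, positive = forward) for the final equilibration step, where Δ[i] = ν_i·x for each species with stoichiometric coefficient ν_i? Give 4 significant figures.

x = -0.00541 M

Q₀ = 0.006113 vs Keq = 3042 ⇒ Q<K, forward
Step 1:
                   C          M
  init         4.287     0.4816
  Δ           -4.202      1.401
  eq         0.08521      1.882
  solve Keq expr → x = 1.401; check Q = 3042
Then change container volume by factor 1.25 (V_new/V_old).
Step 2:
                   C          M
  init       0.06817      1.506
  Δ          0.01087  -0.003624
  eq         0.07904      1.502
  solve Keq expr → x = -0.003624; check Q = 3042
Then change container volume by factor 1.5 (V_new/V_old).
Step 3:
                   C          M
  init       0.05269      1.001
  Δ          0.01623   -0.00541
  eq         0.06892      0.996
  solve Keq expr → x = -0.00541; check Q = 3042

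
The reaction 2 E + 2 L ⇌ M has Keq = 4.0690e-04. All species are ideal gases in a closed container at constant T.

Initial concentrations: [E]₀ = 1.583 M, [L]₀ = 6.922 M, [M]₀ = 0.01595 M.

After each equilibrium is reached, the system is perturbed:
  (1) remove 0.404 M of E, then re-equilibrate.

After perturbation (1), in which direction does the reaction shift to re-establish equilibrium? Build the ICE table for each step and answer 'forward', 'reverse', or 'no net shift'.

Q₀ = 1.3284e-04 vs Keq = 4.0690e-04 ⇒ Q<K, forward
Step 1:
                  E         L         M
  Initial     1.583     6.922   0.01595
  Change   -0.05736  -0.05736   0.02868
  Equil       1.526     6.865   0.04463
  solve Keq expr → x = 0.02868; check Q = 4.0690e-04
Then remove 0.404 M of E.
Step 2:
                  E         L         M
  Initial     1.122     6.865   0.04463
  Change     0.0372    0.0372   -0.0186
  Equil       1.159     6.902   0.02603
  solve Keq expr → x = -0.0186; check Q = 4.0690e-04

Direction: reverse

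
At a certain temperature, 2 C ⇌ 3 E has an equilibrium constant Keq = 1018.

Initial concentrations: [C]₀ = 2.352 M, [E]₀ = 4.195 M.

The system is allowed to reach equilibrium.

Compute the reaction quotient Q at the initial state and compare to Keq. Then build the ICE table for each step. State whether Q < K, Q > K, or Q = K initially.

Q₀ = 13.35 vs Keq = 1018 ⇒ Q<K, forward
Step 1:
                    C           E
  init          2.352       4.195
  Δ            -1.787        2.68
  eq            0.565       6.875
  solve Keq expr → x = 0.8935; check Q = 1018

Q₀ = 13.35; Q < K (proceeds forward)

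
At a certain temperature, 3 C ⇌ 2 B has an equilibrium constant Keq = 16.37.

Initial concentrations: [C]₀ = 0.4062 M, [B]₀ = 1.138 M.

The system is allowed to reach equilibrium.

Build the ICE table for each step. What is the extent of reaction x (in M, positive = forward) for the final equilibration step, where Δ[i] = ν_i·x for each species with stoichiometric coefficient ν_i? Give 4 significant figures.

Q₀ = 19.32 vs Keq = 16.37 ⇒ Q>K, reverse
Step 1:
                   C          B
  I           0.4062      1.138
  C          0.01976   -0.01318
  E            0.426      1.125
  solve Keq expr → x = -0.006588; check Q = 16.37

x = -0.006588 M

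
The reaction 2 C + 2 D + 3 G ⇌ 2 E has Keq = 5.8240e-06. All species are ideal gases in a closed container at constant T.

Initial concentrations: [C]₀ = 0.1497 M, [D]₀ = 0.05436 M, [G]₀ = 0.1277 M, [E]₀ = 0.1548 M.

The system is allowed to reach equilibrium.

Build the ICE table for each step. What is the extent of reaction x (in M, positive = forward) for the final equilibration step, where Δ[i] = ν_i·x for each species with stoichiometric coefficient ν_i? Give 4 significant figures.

x = -0.07738 M

Q₀ = 1.7377e+05 vs Keq = 5.8240e-06 ⇒ Q>K, reverse
Step 1:
                  C         D         G         E
  I          0.1497   0.05436    0.1277    0.1548
  C          0.1548    0.1548    0.2322   -0.1548
  E          0.3045    0.2091    0.3599 3.3170e-05
  solve Keq expr → x = -0.07738; check Q = 5.8240e-06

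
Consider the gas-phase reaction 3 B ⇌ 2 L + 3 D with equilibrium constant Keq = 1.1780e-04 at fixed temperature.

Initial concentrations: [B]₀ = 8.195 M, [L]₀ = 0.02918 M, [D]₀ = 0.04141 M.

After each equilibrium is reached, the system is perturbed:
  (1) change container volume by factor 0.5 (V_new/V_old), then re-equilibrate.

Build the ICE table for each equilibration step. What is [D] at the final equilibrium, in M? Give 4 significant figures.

[D]_eq = 0.9947 M

Q₀ = 1.0986e-10 vs Keq = 1.1780e-04 ⇒ Q<K, forward
Step 1:
                  B         L         D
  init        8.195   0.02918   0.04141
  Δ         -0.6074    0.4049    0.6074
  eq          7.588    0.4341    0.6488
  solve Keq expr → x = 0.2025; check Q = 1.1780e-04
Then change container volume by factor 0.5 (V_new/V_old).
Step 2:
                  B         L         D
  init        15.18    0.8682     1.298
  Δ          0.3029   -0.2019   -0.3029
  eq          15.48    0.6663    0.9947
  solve Keq expr → x = -0.101; check Q = 1.1780e-04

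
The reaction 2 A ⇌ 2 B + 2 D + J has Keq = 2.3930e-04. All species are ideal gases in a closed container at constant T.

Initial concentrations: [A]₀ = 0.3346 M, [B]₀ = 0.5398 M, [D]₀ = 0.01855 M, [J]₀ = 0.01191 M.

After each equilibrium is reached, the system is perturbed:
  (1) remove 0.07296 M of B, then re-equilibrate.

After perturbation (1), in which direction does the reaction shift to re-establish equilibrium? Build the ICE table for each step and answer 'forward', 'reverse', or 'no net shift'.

Q₀ = 1.0666e-05 vs Keq = 2.3930e-04 ⇒ Q<K, forward
Step 1:
                    A           B           D           J
  init         0.3346      0.5398     0.01855     0.01191
  Δ          -0.03109     0.03109     0.03109     0.01554
  eq           0.3035      0.5709     0.04964     0.02745
  solve Keq expr → x = 0.01554; check Q = 2.3930e-04
Then remove 0.07296 M of B.
Step 2:
                    A           B           D           J
  init         0.3035      0.4979     0.04964     0.02745
  Δ         -0.004087    0.004087    0.004087    0.002043
  eq           0.2994       0.502     0.05372      0.0295
  solve Keq expr → x = 0.002043; check Q = 2.3930e-04

Direction: forward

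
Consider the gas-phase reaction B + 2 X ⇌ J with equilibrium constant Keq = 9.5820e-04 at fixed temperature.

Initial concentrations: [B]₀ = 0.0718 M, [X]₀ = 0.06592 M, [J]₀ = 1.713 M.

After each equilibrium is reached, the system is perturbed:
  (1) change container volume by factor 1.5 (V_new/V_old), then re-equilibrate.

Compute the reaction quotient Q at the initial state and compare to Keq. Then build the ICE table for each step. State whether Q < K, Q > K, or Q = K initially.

Q₀ = 5490; Q > K (proceeds reverse)

Q₀ = 5490 vs Keq = 9.5820e-04 ⇒ Q>K, reverse
Step 1:
                    B           X           J
  I            0.0718     0.06592       1.713
  C             1.693       3.386      -1.693
  E             1.765       3.452     0.02014
  solve Keq expr → x = -1.693; check Q = 9.5820e-04
Then change container volume by factor 1.5 (V_new/V_old).
Step 2:
                    B           X           J
  I             1.176       2.301     0.01343
  C          0.007347     0.01469   -0.007347
  E             1.184       2.316    0.006083
  solve Keq expr → x = -0.007347; check Q = 9.5820e-04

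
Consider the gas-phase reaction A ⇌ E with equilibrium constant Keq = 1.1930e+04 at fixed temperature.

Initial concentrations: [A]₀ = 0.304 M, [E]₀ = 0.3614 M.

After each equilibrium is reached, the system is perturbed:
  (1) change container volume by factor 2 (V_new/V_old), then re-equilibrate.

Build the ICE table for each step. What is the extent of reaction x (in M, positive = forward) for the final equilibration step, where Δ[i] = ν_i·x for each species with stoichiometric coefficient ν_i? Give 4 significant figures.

x = 0 M

Q₀ = 1.189 vs Keq = 1.1930e+04 ⇒ Q<K, forward
Step 1:
                    A           E
  init          0.304      0.3614
  Δ           -0.3039      0.3039
  eq       5.5771e-05      0.6653
  solve Keq expr → x = 0.3039; check Q = 1.1930e+04
Then change container volume by factor 2 (V_new/V_old).
Step 2:
                    A           E
  init     2.7885e-05      0.3327
  Δ                 0           0
  eq       2.7885e-05      0.3327
  solve Keq expr → x = 0; check Q = 1.1930e+04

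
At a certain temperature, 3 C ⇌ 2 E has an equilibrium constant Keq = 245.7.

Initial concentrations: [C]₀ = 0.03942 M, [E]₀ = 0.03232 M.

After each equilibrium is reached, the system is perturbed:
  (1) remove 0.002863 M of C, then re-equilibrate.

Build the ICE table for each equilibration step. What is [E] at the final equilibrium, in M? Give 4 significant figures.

[E]_eq = 0.04352 M

Q₀ = 17.05 vs Keq = 245.7 ⇒ Q<K, forward
Step 1:
                    C           E
  init        0.03942     0.03232
  Δ          -0.01919     0.01279
  eq          0.02023     0.04511
  solve Keq expr → x = 0.006396; check Q = 245.7
Then remove 0.002863 M of C.
Step 2:
                    C           E
  init        0.01737     0.04511
  Δ          0.002385    -0.00159
  eq          0.01975     0.04352
  solve Keq expr → x = -7.9493e-04; check Q = 245.7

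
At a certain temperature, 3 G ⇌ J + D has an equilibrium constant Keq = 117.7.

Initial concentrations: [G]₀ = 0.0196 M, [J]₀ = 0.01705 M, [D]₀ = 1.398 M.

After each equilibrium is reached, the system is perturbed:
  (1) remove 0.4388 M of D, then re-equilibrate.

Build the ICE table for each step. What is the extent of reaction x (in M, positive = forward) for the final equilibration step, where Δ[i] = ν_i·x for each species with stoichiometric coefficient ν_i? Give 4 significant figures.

x = 0.001194 M

Q₀ = 3166 vs Keq = 117.7 ⇒ Q>K, reverse
Step 1:
                  G         J         D
  I          0.0196   0.01705     1.398
  C          0.0264 -0.008801 -0.008801
  E           0.046  0.008249     1.389
  solve Keq expr → x = -0.008801; check Q = 117.7
Then remove 0.4388 M of D.
Step 2:
                  G         J         D
  I           0.046  0.008249    0.9504
  C       -0.003582  0.001194  0.001194
  E         0.04242  0.009443    0.9516
  solve Keq expr → x = 0.001194; check Q = 117.7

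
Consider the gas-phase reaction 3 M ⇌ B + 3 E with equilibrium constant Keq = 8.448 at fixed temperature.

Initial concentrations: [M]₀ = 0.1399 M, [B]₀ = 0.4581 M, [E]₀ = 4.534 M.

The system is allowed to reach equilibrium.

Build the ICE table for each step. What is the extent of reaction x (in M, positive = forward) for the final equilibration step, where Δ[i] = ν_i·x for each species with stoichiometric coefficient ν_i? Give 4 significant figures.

Q₀ = 1.5594e+04 vs Keq = 8.448 ⇒ Q>K, reverse
Step 1:
                    M           B           E
  Initial      0.1399      0.4581       4.534
  Change       0.8612     -0.2871     -0.8612
  Equil         1.001       0.171       3.673
  solve Keq expr → x = -0.2871; check Q = 8.448

x = -0.2871 M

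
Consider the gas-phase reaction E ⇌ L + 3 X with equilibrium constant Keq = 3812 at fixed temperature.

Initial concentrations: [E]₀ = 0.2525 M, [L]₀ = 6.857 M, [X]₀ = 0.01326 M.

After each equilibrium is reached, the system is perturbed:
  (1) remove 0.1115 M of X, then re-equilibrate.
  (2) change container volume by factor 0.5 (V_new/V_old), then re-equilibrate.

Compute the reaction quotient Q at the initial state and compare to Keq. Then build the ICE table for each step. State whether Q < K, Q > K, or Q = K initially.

Q₀ = 6.3315e-05; Q < K (proceeds forward)

Q₀ = 6.3315e-05 vs Keq = 3812 ⇒ Q<K, forward
Step 1:
                   E          L          X
  Initial     0.2525      6.857    0.01326
  Change     -0.2517     0.2517      0.755
  Equil   8.4547e-04      7.109     0.7682
  solve Keq expr → x = 0.2517; check Q = 3812
Then remove 0.1115 M of X.
Step 2:
                   E          L          X
  Initial 8.4547e-04      7.109     0.6567
  Change  -3.1498e-04 3.1498e-04 9.4494e-04
  Equil   5.3049e-04      7.109     0.6577
  solve Keq expr → x = 3.1498e-04; check Q = 3812
Then change container volume by factor 0.5 (V_new/V_old).
Step 3:
                   E          L          X
  Initial   0.001061      14.22      1.315
  Change    0.007022  -0.007022   -0.02106
  Equil     0.008083      14.21      1.294
  solve Keq expr → x = -0.007022; check Q = 3812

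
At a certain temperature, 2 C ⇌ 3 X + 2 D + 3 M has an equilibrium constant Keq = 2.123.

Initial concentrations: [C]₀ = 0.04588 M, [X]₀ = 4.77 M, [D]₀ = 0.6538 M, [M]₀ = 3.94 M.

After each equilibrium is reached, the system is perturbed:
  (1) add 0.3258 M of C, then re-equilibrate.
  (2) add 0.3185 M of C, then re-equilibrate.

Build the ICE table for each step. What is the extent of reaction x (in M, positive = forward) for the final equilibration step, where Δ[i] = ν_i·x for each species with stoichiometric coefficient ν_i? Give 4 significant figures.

x = 0.005348 M

Q₀ = 1.3480e+06 vs Keq = 2.123 ⇒ Q>K, reverse
Step 1:
                    C           X           D           M
  init        0.04588        4.77      0.6538        3.94
  Δ            0.6285     -0.9428     -0.6285     -0.9428
  eq           0.6744       3.827     0.02529       2.997
  solve Keq expr → x = -0.3143; check Q = 2.123
Then add 0.3258 M of C.
Step 2:
                    C           X           D           M
  init              1       3.827     0.02529       2.997
  Δ          -0.01124     0.01687     0.01124     0.01687
  eq           0.9889       3.844     0.03654       3.014
  solve Keq expr → x = 0.005622; check Q = 2.123
Then add 0.3185 M of C.
Step 3:
                    C           X           D           M
  init          1.307       3.844     0.03654       3.014
  Δ           -0.0107     0.01604      0.0107     0.01604
  eq            1.297        3.86     0.04723        3.03
  solve Keq expr → x = 0.005348; check Q = 2.123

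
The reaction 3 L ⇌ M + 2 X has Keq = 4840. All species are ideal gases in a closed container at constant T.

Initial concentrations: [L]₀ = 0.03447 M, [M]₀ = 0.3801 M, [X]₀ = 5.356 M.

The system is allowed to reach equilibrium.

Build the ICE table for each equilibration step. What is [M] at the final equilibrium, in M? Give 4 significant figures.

[M]_eq = 0.3494 M

Q₀ = 2.6623e+05 vs Keq = 4840 ⇒ Q>K, reverse
Step 1:
                    L           M           X
  init        0.03447      0.3801       5.356
  Δ           0.09202    -0.03067    -0.06135
  eq           0.1265      0.3494       5.295
  solve Keq expr → x = -0.03067; check Q = 4840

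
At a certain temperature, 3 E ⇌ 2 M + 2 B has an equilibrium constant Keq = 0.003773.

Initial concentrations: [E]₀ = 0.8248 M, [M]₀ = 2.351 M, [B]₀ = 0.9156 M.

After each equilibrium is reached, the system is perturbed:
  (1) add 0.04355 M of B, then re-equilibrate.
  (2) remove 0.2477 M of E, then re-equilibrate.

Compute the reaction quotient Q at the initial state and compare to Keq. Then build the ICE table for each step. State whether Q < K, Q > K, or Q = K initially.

Q₀ = 8.258; Q > K (proceeds reverse)

Q₀ = 8.258 vs Keq = 0.003773 ⇒ Q>K, reverse
Step 1:
                  E         M         B
  I          0.8248     2.351    0.9156
  C           1.202   -0.8012   -0.8012
  E           2.027      1.55    0.1144
  solve Keq expr → x = -0.4006; check Q = 0.003773
Then add 0.04355 M of B.
Step 2:
                  E         M         B
  I           2.027      1.55    0.1579
  C         0.05415   -0.0361   -0.0361
  E           2.081     1.514    0.1218
  solve Keq expr → x = -0.01805; check Q = 0.003773
Then remove 0.2477 M of E.
Step 3:
                  E         M         B
  I           1.833     1.514    0.1218
  C         0.02652  -0.01768  -0.01768
  E            1.86     1.496    0.1041
  solve Keq expr → x = -0.00884; check Q = 0.003773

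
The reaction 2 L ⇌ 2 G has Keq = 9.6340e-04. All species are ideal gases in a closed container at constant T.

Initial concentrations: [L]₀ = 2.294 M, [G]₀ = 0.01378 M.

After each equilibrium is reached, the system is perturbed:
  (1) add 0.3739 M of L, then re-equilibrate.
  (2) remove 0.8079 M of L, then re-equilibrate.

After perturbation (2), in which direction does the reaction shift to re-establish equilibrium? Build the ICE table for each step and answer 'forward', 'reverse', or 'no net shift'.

Q₀ = 3.6084e-05 vs Keq = 9.6340e-04 ⇒ Q<K, forward
Step 1:
                   L          G
  Initial      2.294    0.01378
  Change    -0.05569    0.05569
  Equil        2.238    0.06947
  solve Keq expr → x = 0.02785; check Q = 9.6340e-04
Then add 0.3739 M of L.
Step 2:
                   L          G
  Initial      2.612    0.06947
  Change    -0.01126    0.01126
  Equil        2.601    0.08073
  solve Keq expr → x = 0.005628; check Q = 9.6340e-04
Then remove 0.8079 M of L.
Step 3:
                   L          G
  Initial      1.793    0.08073
  Change     0.02432   -0.02432
  Equil        1.817    0.05641
  solve Keq expr → x = -0.01216; check Q = 9.6340e-04

Direction: reverse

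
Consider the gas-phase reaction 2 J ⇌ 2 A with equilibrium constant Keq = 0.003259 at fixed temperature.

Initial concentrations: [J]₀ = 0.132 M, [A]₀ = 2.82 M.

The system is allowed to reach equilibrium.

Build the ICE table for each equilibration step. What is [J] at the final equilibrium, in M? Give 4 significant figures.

[J]_eq = 2.793 M

Q₀ = 456.4 vs Keq = 0.003259 ⇒ Q>K, reverse
Step 1:
                   J          A
  Initial      0.132       2.82
  Change       2.661     -2.661
  Equil        2.793     0.1594
  solve Keq expr → x = -1.33; check Q = 0.003259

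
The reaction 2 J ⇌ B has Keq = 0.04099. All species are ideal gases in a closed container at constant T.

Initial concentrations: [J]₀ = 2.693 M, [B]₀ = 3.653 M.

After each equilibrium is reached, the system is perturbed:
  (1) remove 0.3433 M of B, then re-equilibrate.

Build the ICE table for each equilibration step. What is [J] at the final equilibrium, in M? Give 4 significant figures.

Q₀ = 0.5037 vs Keq = 0.04099 ⇒ Q>K, reverse
Step 1:
                    J           B
  init          2.693       3.653
  Δ             3.824      -1.912
  eq            6.517       1.741
  solve Keq expr → x = -1.912; check Q = 0.04099
Then remove 0.3433 M of B.
Step 2:
                    J           B
  init          6.517       1.398
  Δ           -0.3364      0.1682
  eq            6.181       1.566
  solve Keq expr → x = 0.1682; check Q = 0.04099

[J]_eq = 6.181 M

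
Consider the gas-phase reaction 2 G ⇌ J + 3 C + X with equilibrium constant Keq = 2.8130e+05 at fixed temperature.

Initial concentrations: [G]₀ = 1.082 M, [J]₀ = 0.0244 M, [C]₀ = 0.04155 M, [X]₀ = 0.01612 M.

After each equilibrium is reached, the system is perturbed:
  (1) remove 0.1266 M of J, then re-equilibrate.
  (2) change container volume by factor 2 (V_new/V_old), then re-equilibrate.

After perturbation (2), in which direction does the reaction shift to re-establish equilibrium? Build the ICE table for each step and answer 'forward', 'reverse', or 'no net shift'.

Direction: forward

Q₀ = 2.4100e-08 vs Keq = 2.8130e+05 ⇒ Q<K, forward
Step 1:
                  G         J         C         X
  init        1.082    0.0244   0.04155   0.01612
  Δ           -1.08    0.5399      1.62    0.5399
  eq       0.002261    0.5643     1.661     0.556
  solve Keq expr → x = 0.5399; check Q = 2.8130e+05
Then remove 0.1266 M of J.
Step 2:
                  G         J         C         X
  init     0.002261    0.4377     1.661     0.556
  Δ       -2.6846e-04 1.3423e-04 4.0270e-04 1.3423e-04
  eq       0.001993    0.4378     1.662    0.5561
  solve Keq expr → x = 1.3423e-04; check Q = 2.8130e+05
Then change container volume by factor 2 (V_new/V_old).
Step 3:
                  G         J         C         X
  init    9.9629e-04    0.2189    0.8308    0.2781
  Δ       -6.4297e-04 3.2149e-04 9.6446e-04 3.2149e-04
  eq      3.5332e-04    0.2192    0.8317    0.2784
  solve Keq expr → x = 3.2149e-04; check Q = 2.8130e+05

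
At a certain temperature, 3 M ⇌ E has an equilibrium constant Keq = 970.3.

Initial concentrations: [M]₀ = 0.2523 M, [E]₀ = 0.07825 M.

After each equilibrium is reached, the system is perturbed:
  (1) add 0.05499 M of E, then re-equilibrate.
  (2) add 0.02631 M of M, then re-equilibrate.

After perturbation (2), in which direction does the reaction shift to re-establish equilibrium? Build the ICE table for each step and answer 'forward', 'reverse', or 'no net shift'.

Direction: forward

Q₀ = 4.872 vs Keq = 970.3 ⇒ Q<K, forward
Step 1:
                    M           E
  init         0.2523     0.07825
  Δ           -0.1993     0.06642
  eq          0.05303      0.1447
  solve Keq expr → x = 0.06642; check Q = 970.3
Then add 0.05499 M of E.
Step 2:
                    M           E
  init        0.05303      0.1997
  Δ          0.005819    -0.00194
  eq          0.05885      0.1977
  solve Keq expr → x = -0.00194; check Q = 970.3
Then add 0.02631 M of M.
Step 3:
                    M           E
  init        0.08516      0.1977
  Δ          -0.02548    0.008493
  eq          0.05968      0.2062
  solve Keq expr → x = 0.008493; check Q = 970.3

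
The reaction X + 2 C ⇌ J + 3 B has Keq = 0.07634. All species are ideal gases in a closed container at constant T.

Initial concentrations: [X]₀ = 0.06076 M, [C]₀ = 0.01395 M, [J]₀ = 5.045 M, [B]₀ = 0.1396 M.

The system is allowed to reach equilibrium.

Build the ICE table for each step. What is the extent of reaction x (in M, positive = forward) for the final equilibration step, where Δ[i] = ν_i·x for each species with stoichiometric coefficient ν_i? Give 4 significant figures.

Q₀ = 1161 vs Keq = 0.07634 ⇒ Q>K, reverse
Step 1:
                  X         C         J         B
  init      0.06076   0.01395     5.045    0.1396
  Δ         0.03876   0.07751  -0.03876   -0.1163
  eq        0.09952   0.09146     5.006   0.02333
  solve Keq expr → x = -0.03876; check Q = 0.07634

x = -0.03876 M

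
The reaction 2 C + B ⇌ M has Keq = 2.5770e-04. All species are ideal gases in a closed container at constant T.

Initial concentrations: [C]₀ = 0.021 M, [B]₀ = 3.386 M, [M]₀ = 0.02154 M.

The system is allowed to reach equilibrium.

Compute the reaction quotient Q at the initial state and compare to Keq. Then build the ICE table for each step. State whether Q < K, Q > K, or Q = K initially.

Q₀ = 14.43; Q > K (proceeds reverse)

Q₀ = 14.43 vs Keq = 2.5770e-04 ⇒ Q>K, reverse
Step 1:
                   C          B          M
  Initial      0.021      3.386    0.02154
  Change     0.04307    0.02154   -0.02154
  Equil      0.06407      3.408 3.6050e-06
  solve Keq expr → x = -0.02154; check Q = 2.5770e-04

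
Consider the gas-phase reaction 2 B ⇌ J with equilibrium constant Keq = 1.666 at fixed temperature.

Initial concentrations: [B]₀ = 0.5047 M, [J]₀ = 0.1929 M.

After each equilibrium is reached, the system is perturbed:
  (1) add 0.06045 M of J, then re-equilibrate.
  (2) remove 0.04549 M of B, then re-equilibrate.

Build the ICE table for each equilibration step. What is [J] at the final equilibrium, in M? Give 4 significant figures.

Q₀ = 0.7573 vs Keq = 1.666 ⇒ Q<K, forward
Step 1:
                   B          J
  Initial     0.5047     0.1929
  Change     -0.1165    0.05823
  Equil       0.3882     0.2511
  solve Keq expr → x = 0.05823; check Q = 1.666
Then add 0.06045 M of J.
Step 2:
                   B          J
  Initial     0.3882     0.3116
  Change     0.03271   -0.01635
  Equil        0.421     0.2952
  solve Keq expr → x = -0.01635; check Q = 1.666
Then remove 0.04549 M of B.
Step 3:
                   B          J
  Initial     0.3755     0.2952
  Change     0.03341    -0.0167
  Equil       0.4089     0.2785
  solve Keq expr → x = -0.0167; check Q = 1.666

[J]_eq = 0.2785 M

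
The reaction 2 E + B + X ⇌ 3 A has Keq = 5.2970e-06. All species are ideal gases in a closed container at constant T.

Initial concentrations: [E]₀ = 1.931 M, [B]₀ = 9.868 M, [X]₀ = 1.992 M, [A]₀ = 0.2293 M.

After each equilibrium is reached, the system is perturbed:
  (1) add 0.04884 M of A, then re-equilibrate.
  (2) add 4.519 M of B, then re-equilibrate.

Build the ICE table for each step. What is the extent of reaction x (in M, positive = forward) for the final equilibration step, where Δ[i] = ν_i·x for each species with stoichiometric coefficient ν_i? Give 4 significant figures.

x = 0.003349 M

Q₀ = 1.6449e-04 vs Keq = 5.2970e-06 ⇒ Q>K, reverse
Step 1:
                    E           B           X           A
  init          1.931       9.868       1.992      0.2293
  Δ             0.102     0.05101     0.05101      -0.153
  eq            2.033       9.919       2.043     0.07627
  solve Keq expr → x = -0.05101; check Q = 5.2970e-06
Then add 0.04884 M of A.
Step 2:
                    E           B           X           A
  init          2.033       9.919       2.043      0.1251
  Δ           0.03187     0.01593     0.01593     -0.0478
  eq            2.065       9.935       2.059     0.07731
  solve Keq expr → x = -0.01593; check Q = 5.2970e-06
Then add 4.519 M of B.
Step 3:
                    E           B           X           A
  init          2.065       14.45       2.059     0.07731
  Δ         -0.006698   -0.003349   -0.003349     0.01005
  eq            2.058       14.45       2.056     0.08735
  solve Keq expr → x = 0.003349; check Q = 5.2970e-06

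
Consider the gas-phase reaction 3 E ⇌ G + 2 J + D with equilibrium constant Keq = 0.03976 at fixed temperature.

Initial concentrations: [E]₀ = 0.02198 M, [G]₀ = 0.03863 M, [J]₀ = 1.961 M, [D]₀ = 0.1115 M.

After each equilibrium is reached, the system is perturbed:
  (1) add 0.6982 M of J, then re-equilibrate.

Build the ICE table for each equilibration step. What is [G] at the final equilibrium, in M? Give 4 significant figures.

Q₀ = 1560 vs Keq = 0.03976 ⇒ Q>K, reverse
Step 1:
                  E         G         J         D
  Initial   0.02198   0.03863     1.961    0.1115
  Change     0.1147  -0.03824  -0.07648  -0.03824
  Equil      0.1367 3.9036e-04     1.885   0.07326
  solve Keq expr → x = -0.03824; check Q = 0.03976
Then add 0.6982 M of J.
Step 2:
                  E         G         J         D
  Initial    0.1367 3.9036e-04     2.583   0.07326
  Change  5.3847e-04 -1.7949e-04 -3.5898e-04 -1.7949e-04
  Equil      0.1372 2.1088e-04     2.582   0.07308
  solve Keq expr → x = -1.7949e-04; check Q = 0.03976

[G]_eq = 2.1088e-04 M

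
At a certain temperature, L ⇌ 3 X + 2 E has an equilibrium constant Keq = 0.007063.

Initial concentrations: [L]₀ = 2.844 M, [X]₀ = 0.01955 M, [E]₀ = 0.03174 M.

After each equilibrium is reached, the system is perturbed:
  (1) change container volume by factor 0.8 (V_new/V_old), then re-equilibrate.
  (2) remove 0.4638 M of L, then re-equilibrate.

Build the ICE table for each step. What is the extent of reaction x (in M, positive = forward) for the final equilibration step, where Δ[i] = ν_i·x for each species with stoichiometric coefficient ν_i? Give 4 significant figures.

Q₀ = 2.6468e-09 vs Keq = 0.007063 ⇒ Q<K, forward
Step 1:
                    L           X           E
  I             2.844     0.01955     0.03174
  C           -0.1671      0.5012      0.3341
  E             2.677      0.5208      0.3659
  solve Keq expr → x = 0.1671; check Q = 0.007063
Then change container volume by factor 0.8 (V_new/V_old).
Step 2:
                    L           X           E
  I             3.346       0.651      0.4574
  C           0.03582     -0.1075    -0.07164
  E             3.382      0.5435      0.3857
  solve Keq expr → x = -0.03582; check Q = 0.007063
Then remove 0.4638 M of L.
Step 3:
                    L           X           E
  I             2.918      0.5435      0.3857
  C          0.005331    -0.01599    -0.01066
  E             2.924      0.5275      0.3751
  solve Keq expr → x = -0.005331; check Q = 0.007063

x = -0.005331 M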